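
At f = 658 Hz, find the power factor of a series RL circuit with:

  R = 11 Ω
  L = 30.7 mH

Step 1 — Angular frequency: ω = 2π·f = 2π·658 = 4134 rad/s.
Step 2 — Component impedances:
  R: Z = R = 11 Ω
  L: Z = jωL = j·4134·0.0307 = 0 + j126.9 Ω
Step 3 — Series combination: Z_total = R + L = 11 + j126.9 Ω = 127.4∠85.0° Ω.
Step 4 — Power factor: PF = cos(φ) = Re(Z)/|Z| = 11/127.4 = 0.08634.
Step 5 — Type: Im(Z) = 126.9 ⇒ lagging (phase φ = 85.0°).

PF = 0.08634 (lagging, φ = 85.0°)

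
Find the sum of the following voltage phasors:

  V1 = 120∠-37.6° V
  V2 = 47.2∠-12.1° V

Step 1 — Convert each phasor to rectangular form:
  V1 = 120·(cos(-37.6°) + j·sin(-37.6°)) = 95.07 - j73.22 V
  V2 = 47.2·(cos(-12.1°) + j·sin(-12.1°)) = 46.15 - j9.894 V
Step 2 — Sum components: V_total = 141.2 - j83.11 V.
Step 3 — Convert to polar: |V_total| = 163.9 V, ∠V_total = -30.5°.

V_total = 163.9∠-30.5° V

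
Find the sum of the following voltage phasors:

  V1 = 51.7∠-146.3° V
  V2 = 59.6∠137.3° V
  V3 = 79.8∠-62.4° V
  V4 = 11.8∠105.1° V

Step 1 — Convert each phasor to rectangular form:
  V1 = 51.7·(cos(-146.3°) + j·sin(-146.3°)) = -43.01 - j28.69 V
  V2 = 59.6·(cos(137.3°) + j·sin(137.3°)) = -43.8 + j40.42 V
  V3 = 79.8·(cos(-62.4°) + j·sin(-62.4°)) = 36.97 - j70.72 V
  V4 = 11.8·(cos(105.1°) + j·sin(105.1°)) = -3.074 + j11.39 V
Step 2 — Sum components: V_total = -52.92 - j47.59 V.
Step 3 — Convert to polar: |V_total| = 71.17 V, ∠V_total = -138.0°.

V_total = 71.17∠-138.0° V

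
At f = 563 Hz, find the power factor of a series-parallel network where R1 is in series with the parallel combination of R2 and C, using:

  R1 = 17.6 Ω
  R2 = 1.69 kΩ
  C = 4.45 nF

Step 1 — Angular frequency: ω = 2π·f = 2π·563 = 3537 rad/s.
Step 2 — Component impedances:
  R1: Z = R = 17.6 Ω
  R2: Z = R = 1690 Ω
  C: Z = 1/(jωC) = -j/(ω·C) = 0 - j6.353e+04 Ω
Step 3 — Parallel branch: R2 || C = 1/(1/R2 + 1/C) = 1689 - j44.93 Ω.
Step 4 — Series with R1: Z_total = R1 + (R2 || C) = 1706 - j44.93 Ω = 1707∠-1.5° Ω.
Step 5 — Power factor: PF = cos(φ) = Re(Z)/|Z| = 1706.405/1706.996 = 0.9997.
Step 6 — Type: Im(Z) = -44.93 ⇒ leading (phase φ = -1.5°).

PF = 0.9997 (leading, φ = -1.5°)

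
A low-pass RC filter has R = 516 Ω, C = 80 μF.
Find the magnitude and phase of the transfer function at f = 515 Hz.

Step 1 — Angular frequency: ω = 2π·515 = 3236 rad/s.
Step 2 — Transfer function: H(jω) = 1/(1 + jωRC).
Step 3 — Denominator: 1 + jωRC = 1 + j·3236·516·8e-05 = 1 + j133.6.
Step 4 — H = 5.604e-05 - j0.007486.
Step 5 — Magnitude: |H| = 0.007486 (-42.5 dB); phase: φ = -89.6°.

|H| = 0.007486 (-42.5 dB), φ = -89.6°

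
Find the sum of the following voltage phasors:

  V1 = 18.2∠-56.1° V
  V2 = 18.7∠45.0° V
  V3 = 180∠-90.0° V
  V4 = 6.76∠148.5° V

Step 1 — Convert each phasor to rectangular form:
  V1 = 18.2·(cos(-56.1°) + j·sin(-56.1°)) = 10.15 - j15.11 V
  V2 = 18.7·(cos(45.0°) + j·sin(45.0°)) = 13.22 + j13.22 V
  V3 = 180·(cos(-90.0°) + j·sin(-90.0°)) = 0 - j180 V
  V4 = 6.76·(cos(148.5°) + j·sin(148.5°)) = -5.764 + j3.532 V
Step 2 — Sum components: V_total = 17.61 - j178.4 V.
Step 3 — Convert to polar: |V_total| = 179.2 V, ∠V_total = -84.4°.

V_total = 179.2∠-84.4° V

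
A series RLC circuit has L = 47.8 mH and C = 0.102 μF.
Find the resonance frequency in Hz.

Step 1 — Resonance condition Im(Z)=0 gives ω₀ = 1/√(LC).
Step 2 — ω₀ = 1/√(0.0478·1.02e-07) = 1.432e+04 rad/s.
Step 3 — f₀ = ω₀/(2π) = 2279 Hz.

f₀ = 2279 Hz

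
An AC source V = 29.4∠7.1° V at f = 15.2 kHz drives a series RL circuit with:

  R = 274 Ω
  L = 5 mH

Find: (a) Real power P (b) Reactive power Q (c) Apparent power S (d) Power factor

Step 1 — Angular frequency: ω = 2π·f = 2π·1.52e+04 = 9.55e+04 rad/s.
Step 2 — Component impedances:
  R: Z = R = 274 Ω
  L: Z = jωL = j·9.55e+04·0.005 = 0 + j477.5 Ω
Step 3 — Series combination: Z_total = R + L = 274 + j477.5 Ω = 550.5∠60.2° Ω.
Step 4 — Source phasor: V = 29.4∠7.1° V = 29.17 + j3.634 V.
Step 5 — Current: I = V / Z = 0.0321 - j0.04268 A = 0.0534∠-53.1° A.
Step 6 — Complex power: S = V·I* = 0.7814 + j1.362 VA.
Step 7 — Real power: P = Re(S) = 0.7814 W.
Step 8 — Reactive power: Q = Im(S) = 1.362 VAR.
Step 9 — Apparent power: |S| = 1.57 VA.
Step 10 — Power factor: PF = P/|S| = 0.4977 (lagging).

(a) P = 0.7814 W  (b) Q = 1.362 VAR  (c) S = 1.57 VA  (d) PF = 0.4977 (lagging)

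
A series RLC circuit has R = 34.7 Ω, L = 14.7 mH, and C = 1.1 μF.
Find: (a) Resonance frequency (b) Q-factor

Step 1 — Resonance condition Im(Z)=0 gives ω₀ = 1/√(LC).
Step 2 — ω₀ = 1/√(0.0147·1.1e-06) = 7864 rad/s.
Step 3 — f₀ = ω₀/(2π) = 1252 Hz.
Step 4 — Series Q: Q = ω₀L/R = 7864·0.0147/34.7 = 3.331.

(a) f₀ = 1252 Hz  (b) Q = 3.331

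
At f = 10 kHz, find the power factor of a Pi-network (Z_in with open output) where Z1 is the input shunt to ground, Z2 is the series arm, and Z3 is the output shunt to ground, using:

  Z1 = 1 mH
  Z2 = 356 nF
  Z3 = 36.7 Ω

Step 1 — Angular frequency: ω = 2π·f = 2π·1e+04 = 6.283e+04 rad/s.
Step 2 — Component impedances:
  Z1: Z = jωL = j·6.283e+04·0.001 = 0 + j62.83 Ω
  Z2: Z = 1/(jωC) = -j/(ω·C) = 0 - j44.71 Ω
  Z3: Z = R = 36.7 Ω
Step 3 — With open output, the series arm Z2 and the output shunt Z3 appear in series to ground: Z2 + Z3 = 36.7 - j44.71 Ω.
Step 4 — Parallel with input shunt Z1: Z_in = Z1 || (Z2 + Z3) = 86.48 + j20.12 Ω = 88.79∠13.1° Ω.
Step 5 — Power factor: PF = cos(φ) = Re(Z)/|Z| = 86.48/88.79 = 0.974.
Step 6 — Type: Im(Z) = 20.12 ⇒ lagging (phase φ = 13.1°).

PF = 0.974 (lagging, φ = 13.1°)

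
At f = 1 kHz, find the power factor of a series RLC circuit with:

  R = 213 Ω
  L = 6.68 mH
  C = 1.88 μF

Step 1 — Angular frequency: ω = 2π·f = 2π·1000 = 6283 rad/s.
Step 2 — Component impedances:
  R: Z = R = 213 Ω
  L: Z = jωL = j·6283·0.00668 = 0 + j41.97 Ω
  C: Z = 1/(jωC) = -j/(ω·C) = 0 - j84.66 Ω
Step 3 — Series combination: Z_total = R + L + C = 213 - j42.69 Ω = 217.2∠-11.3° Ω.
Step 4 — Power factor: PF = cos(φ) = Re(Z)/|Z| = 213/217.23 = 0.9805.
Step 5 — Type: Im(Z) = -42.69 ⇒ leading (phase φ = -11.3°).

PF = 0.9805 (leading, φ = -11.3°)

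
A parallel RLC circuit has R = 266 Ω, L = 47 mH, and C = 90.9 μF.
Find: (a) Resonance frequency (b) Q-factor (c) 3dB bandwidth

Step 1 — Resonance: ω₀ = 1/√(LC) = 1/√(0.047·9.09e-05) = 483.8 rad/s.
Step 2 — f₀ = ω₀/(2π) = 77 Hz.
Step 3 — Parallel Q: Q = R/(ω₀L) = 266/(483.8·0.047) = 11.7.
Step 4 — Bandwidth: Δω = ω₀/Q = 41.36 rad/s; BW = Δω/(2π) = 6.582 Hz.

(a) f₀ = 77 Hz  (b) Q = 11.7  (c) BW = 6.582 Hz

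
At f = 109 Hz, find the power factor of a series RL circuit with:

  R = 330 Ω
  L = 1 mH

Step 1 — Angular frequency: ω = 2π·f = 2π·109 = 684.9 rad/s.
Step 2 — Component impedances:
  R: Z = R = 330 Ω
  L: Z = jωL = j·684.9·0.001 = 0 + j0.6849 Ω
Step 3 — Series combination: Z_total = R + L = 330 + j0.6849 Ω = 330∠0.1° Ω.
Step 4 — Power factor: PF = cos(φ) = Re(Z)/|Z| = 330/330 = 1.
Step 5 — Type: Im(Z) = 0.6849 ⇒ lagging (phase φ = 0.1°).

PF = 1 (lagging, φ = 0.1°)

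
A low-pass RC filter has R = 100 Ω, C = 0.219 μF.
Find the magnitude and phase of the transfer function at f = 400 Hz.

Step 1 — Angular frequency: ω = 2π·400 = 2513 rad/s.
Step 2 — Transfer function: H(jω) = 1/(1 + jωRC).
Step 3 — Denominator: 1 + jωRC = 1 + j·2513·100·2.19e-07 = 1 + j0.05504.
Step 4 — H = 0.997 - j0.05487.
Step 5 — Magnitude: |H| = 0.9985 (-0.0 dB); phase: φ = -3.2°.

|H| = 0.9985 (-0.0 dB), φ = -3.2°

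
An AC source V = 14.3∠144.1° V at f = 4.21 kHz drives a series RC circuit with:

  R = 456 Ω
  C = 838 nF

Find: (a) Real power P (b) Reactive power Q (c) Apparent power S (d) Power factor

Step 1 — Angular frequency: ω = 2π·f = 2π·4210 = 2.645e+04 rad/s.
Step 2 — Component impedances:
  R: Z = R = 456 Ω
  C: Z = 1/(jωC) = -j/(ω·C) = 0 - j45.11 Ω
Step 3 — Series combination: Z_total = R + C = 456 - j45.11 Ω = 458.2∠-5.6° Ω.
Step 4 — Source phasor: V = 14.3∠144.1° V = -11.58 + j8.385 V.
Step 5 — Current: I = V / Z = -0.02696 + j0.01572 A = 0.03121∠149.7° A.
Step 6 — Complex power: S = V·I* = 0.4441 - j0.04393 VA.
Step 7 — Real power: P = Re(S) = 0.4441 W.
Step 8 — Reactive power: Q = Im(S) = -0.04393 VAR.
Step 9 — Apparent power: |S| = 0.4463 VA.
Step 10 — Power factor: PF = P/|S| = 0.9951 (leading).

(a) P = 0.4441 W  (b) Q = -0.04393 VAR  (c) S = 0.4463 VA  (d) PF = 0.9951 (leading)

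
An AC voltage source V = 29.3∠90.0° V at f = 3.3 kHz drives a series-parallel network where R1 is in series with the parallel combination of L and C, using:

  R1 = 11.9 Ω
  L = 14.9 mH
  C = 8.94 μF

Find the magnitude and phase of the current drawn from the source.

Step 1 — Angular frequency: ω = 2π·f = 2π·3300 = 2.073e+04 rad/s.
Step 2 — Component impedances:
  R1: Z = R = 11.9 Ω
  L: Z = jωL = j·2.073e+04·0.0149 = 0 + j308.9 Ω
  C: Z = 1/(jωC) = -j/(ω·C) = 0 - j5.395 Ω
Step 3 — Parallel branch: L || C = 1/(1/L + 1/C) = 0 - j5.491 Ω.
Step 4 — Series with R1: Z_total = R1 + (L || C) = 11.9 - j5.491 Ω = 13.11∠-24.8° Ω.
Step 5 — Source phasor: V = 29.3∠90.0° V = 0 + j29.3 V.
Step 6 — Ohm's law: I = V / Z_total = (0 + j29.3) / (11.9 - j5.491) = -0.9366 + j2.03 A.
Step 7 — Convert to polar: |I| = 2.236 A, ∠I = 114.8°.

I = 2.236∠114.8° A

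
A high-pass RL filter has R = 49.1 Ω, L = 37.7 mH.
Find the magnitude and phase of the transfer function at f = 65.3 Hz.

Step 1 — Angular frequency: ω = 2π·65.3 = 410.3 rad/s.
Step 2 — Transfer function: H(jω) = jωL/(R + jωL).
Step 3 — Numerator jωL = j·15.47; denominator R + jωL = 49.1 + j15.47.
Step 4 — H = 0.09028 + j0.2866.
Step 5 — Magnitude: |H| = 0.3005 (-10.4 dB); phase: φ = 72.5°.

|H| = 0.3005 (-10.4 dB), φ = 72.5°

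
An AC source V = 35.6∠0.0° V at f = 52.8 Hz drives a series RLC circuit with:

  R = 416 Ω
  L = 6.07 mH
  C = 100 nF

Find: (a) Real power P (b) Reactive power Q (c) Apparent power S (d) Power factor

Step 1 — Angular frequency: ω = 2π·f = 2π·52.8 = 331.8 rad/s.
Step 2 — Component impedances:
  R: Z = R = 416 Ω
  L: Z = jωL = j·331.8·0.00607 = 0 + j2.014 Ω
  C: Z = 1/(jωC) = -j/(ω·C) = 0 - j3.014e+04 Ω
Step 3 — Series combination: Z_total = R + L + C = 416 - j3.014e+04 Ω = 3.014e+04∠-89.2° Ω.
Step 4 — Source phasor: V = 35.6∠0.0° V = 35.6 V.
Step 5 — Current: I = V / Z = 1.63e-05 + j0.001181 A = 0.001181∠89.2° A.
Step 6 — Complex power: S = V·I* = 0.0005802 - j0.04204 VA.
Step 7 — Real power: P = Re(S) = 0.0005802 W.
Step 8 — Reactive power: Q = Im(S) = -0.04204 VAR.
Step 9 — Apparent power: |S| = 0.04204 VA.
Step 10 — Power factor: PF = P/|S| = 0.0138 (leading).

(a) P = 0.0005802 W  (b) Q = -0.04204 VAR  (c) S = 0.04204 VA  (d) PF = 0.0138 (leading)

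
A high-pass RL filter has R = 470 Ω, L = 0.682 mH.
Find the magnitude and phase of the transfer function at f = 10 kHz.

Step 1 — Angular frequency: ω = 2π·1e+04 = 6.283e+04 rad/s.
Step 2 — Transfer function: H(jω) = jωL/(R + jωL).
Step 3 — Numerator jωL = j·42.85; denominator R + jωL = 470 + j42.85.
Step 4 — H = 0.008244 + j0.09042.
Step 5 — Magnitude: |H| = 0.0908 (-20.8 dB); phase: φ = 84.8°.

|H| = 0.0908 (-20.8 dB), φ = 84.8°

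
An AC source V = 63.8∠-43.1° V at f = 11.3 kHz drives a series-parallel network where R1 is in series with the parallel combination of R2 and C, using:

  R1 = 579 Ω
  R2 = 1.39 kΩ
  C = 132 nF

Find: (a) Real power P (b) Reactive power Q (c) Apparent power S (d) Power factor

Step 1 — Angular frequency: ω = 2π·f = 2π·1.13e+04 = 7.1e+04 rad/s.
Step 2 — Component impedances:
  R1: Z = R = 579 Ω
  R2: Z = R = 1390 Ω
  C: Z = 1/(jωC) = -j/(ω·C) = 0 - j106.7 Ω
Step 3 — Parallel branch: R2 || C = 1/(1/R2 + 1/C) = 8.143 - j106.1 Ω.
Step 4 — Series with R1: Z_total = R1 + (R2 || C) = 587.1 - j106.1 Ω = 596.6∠-10.2° Ω.
Step 5 — Source phasor: V = 63.8∠-43.1° V = 46.58 - j43.59 V.
Step 6 — Current: I = V / Z = 0.08982 - j0.05802 A = 0.1069∠-32.9° A.
Step 7 — Complex power: S = V·I* = 6.713 - j1.213 VA.
Step 8 — Real power: P = Re(S) = 6.713 W.
Step 9 — Reactive power: Q = Im(S) = -1.213 VAR.
Step 10 — Apparent power: |S| = 6.822 VA.
Step 11 — Power factor: PF = P/|S| = 0.9841 (leading).

(a) P = 6.713 W  (b) Q = -1.213 VAR  (c) S = 6.822 VA  (d) PF = 0.9841 (leading)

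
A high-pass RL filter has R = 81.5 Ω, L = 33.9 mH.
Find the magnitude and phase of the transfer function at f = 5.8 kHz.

Step 1 — Angular frequency: ω = 2π·5800 = 3.644e+04 rad/s.
Step 2 — Transfer function: H(jω) = jωL/(R + jωL).
Step 3 — Numerator jωL = j·1235; denominator R + jωL = 81.5 + j1235.
Step 4 — H = 0.9957 + j0.06568.
Step 5 — Magnitude: |H| = 0.9978 (-0.0 dB); phase: φ = 3.8°.

|H| = 0.9978 (-0.0 dB), φ = 3.8°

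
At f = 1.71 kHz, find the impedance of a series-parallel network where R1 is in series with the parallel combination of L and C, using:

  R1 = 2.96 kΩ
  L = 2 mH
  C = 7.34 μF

Step 1 — Angular frequency: ω = 2π·f = 2π·1710 = 1.074e+04 rad/s.
Step 2 — Component impedances:
  R1: Z = R = 2960 Ω
  L: Z = jωL = j·1.074e+04·0.002 = 0 + j21.49 Ω
  C: Z = 1/(jωC) = -j/(ω·C) = 0 - j12.68 Ω
Step 3 — Parallel branch: L || C = 1/(1/L + 1/C) = 0 - j30.93 Ω.
Step 4 — Series with R1: Z_total = R1 + (L || C) = 2960 - j30.93 Ω = 2960∠-0.6° Ω.

Z = 2960 - j30.93 Ω = 2960∠-0.6° Ω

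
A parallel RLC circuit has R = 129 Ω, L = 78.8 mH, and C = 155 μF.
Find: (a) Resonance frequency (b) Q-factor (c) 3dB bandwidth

Step 1 — Resonance: ω₀ = 1/√(LC) = 1/√(0.0788·0.000155) = 286.1 rad/s.
Step 2 — f₀ = ω₀/(2π) = 45.54 Hz.
Step 3 — Parallel Q: Q = R/(ω₀L) = 129/(286.1·0.0788) = 5.721.
Step 4 — Bandwidth: Δω = ω₀/Q = 50.01 rad/s; BW = Δω/(2π) = 7.96 Hz.

(a) f₀ = 45.54 Hz  (b) Q = 5.721  (c) BW = 7.96 Hz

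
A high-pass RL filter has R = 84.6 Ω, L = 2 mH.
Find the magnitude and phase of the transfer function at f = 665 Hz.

Step 1 — Angular frequency: ω = 2π·665 = 4178 rad/s.
Step 2 — Transfer function: H(jω) = jωL/(R + jωL).
Step 3 — Numerator jωL = j·8.357; denominator R + jωL = 84.6 + j8.357.
Step 4 — H = 0.009663 + j0.09782.
Step 5 — Magnitude: |H| = 0.0983 (-20.1 dB); phase: φ = 84.4°.

|H| = 0.0983 (-20.1 dB), φ = 84.4°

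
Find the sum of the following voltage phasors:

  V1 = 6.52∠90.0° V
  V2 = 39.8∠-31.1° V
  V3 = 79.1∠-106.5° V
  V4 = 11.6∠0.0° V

Step 1 — Convert each phasor to rectangular form:
  V1 = 6.52·(cos(90.0°) + j·sin(90.0°)) = 0 + j6.52 V
  V2 = 39.8·(cos(-31.1°) + j·sin(-31.1°)) = 34.08 - j20.56 V
  V3 = 79.1·(cos(-106.5°) + j·sin(-106.5°)) = -22.47 - j75.84 V
  V4 = 11.6·(cos(0.0°) + j·sin(0.0°)) = 11.6 V
Step 2 — Sum components: V_total = 23.21 - j89.88 V.
Step 3 — Convert to polar: |V_total| = 92.83 V, ∠V_total = -75.5°.

V_total = 92.83∠-75.5° V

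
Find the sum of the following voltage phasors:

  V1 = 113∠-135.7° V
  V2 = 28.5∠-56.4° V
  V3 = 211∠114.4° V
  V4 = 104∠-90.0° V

Step 1 — Convert each phasor to rectangular form:
  V1 = 113·(cos(-135.7°) + j·sin(-135.7°)) = -80.87 - j78.92 V
  V2 = 28.5·(cos(-56.4°) + j·sin(-56.4°)) = 15.77 - j23.74 V
  V3 = 211·(cos(114.4°) + j·sin(114.4°)) = -87.17 + j192.2 V
  V4 = 104·(cos(-90.0°) + j·sin(-90.0°)) = 0 - j104 V
Step 2 — Sum components: V_total = -152.3 - j14.5 V.
Step 3 — Convert to polar: |V_total| = 153 V, ∠V_total = -174.6°.

V_total = 153∠-174.6° V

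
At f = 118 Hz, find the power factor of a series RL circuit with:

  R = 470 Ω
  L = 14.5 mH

Step 1 — Angular frequency: ω = 2π·f = 2π·118 = 741.4 rad/s.
Step 2 — Component impedances:
  R: Z = R = 470 Ω
  L: Z = jωL = j·741.4·0.0145 = 0 + j10.75 Ω
Step 3 — Series combination: Z_total = R + L = 470 + j10.75 Ω = 470.1∠1.3° Ω.
Step 4 — Power factor: PF = cos(φ) = Re(Z)/|Z| = 470/470.12 = 0.9997.
Step 5 — Type: Im(Z) = 10.75 ⇒ lagging (phase φ = 1.3°).

PF = 0.9997 (lagging, φ = 1.3°)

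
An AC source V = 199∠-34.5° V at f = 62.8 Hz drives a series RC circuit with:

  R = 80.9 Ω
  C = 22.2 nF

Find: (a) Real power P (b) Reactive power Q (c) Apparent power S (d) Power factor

Step 1 — Angular frequency: ω = 2π·f = 2π·62.8 = 394.6 rad/s.
Step 2 — Component impedances:
  R: Z = R = 80.9 Ω
  C: Z = 1/(jωC) = -j/(ω·C) = 0 - j1.142e+05 Ω
Step 3 — Series combination: Z_total = R + C = 80.9 - j1.142e+05 Ω = 1.142e+05∠-90.0° Ω.
Step 4 — Source phasor: V = 199∠-34.5° V = 164 - j112.7 V.
Step 5 — Current: I = V / Z = 0.0009884 + j0.001436 A = 0.001743∠55.5° A.
Step 6 — Complex power: S = V·I* = 0.0002458 - j0.3469 VA.
Step 7 — Real power: P = Re(S) = 0.0002458 W.
Step 8 — Reactive power: Q = Im(S) = -0.3469 VAR.
Step 9 — Apparent power: |S| = 0.3469 VA.
Step 10 — Power factor: PF = P/|S| = 0.0007087 (leading).

(a) P = 0.0002458 W  (b) Q = -0.3469 VAR  (c) S = 0.3469 VA  (d) PF = 0.0007087 (leading)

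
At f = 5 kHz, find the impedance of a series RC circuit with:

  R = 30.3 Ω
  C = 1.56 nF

Step 1 — Angular frequency: ω = 2π·f = 2π·5000 = 3.142e+04 rad/s.
Step 2 — Component impedances:
  R: Z = R = 30.3 Ω
  C: Z = 1/(jωC) = -j/(ω·C) = 0 - j2.04e+04 Ω
Step 3 — Series combination: Z_total = R + C = 30.3 - j2.04e+04 Ω = 2.04e+04∠-89.9° Ω.

Z = 30.3 - j2.04e+04 Ω = 2.04e+04∠-89.9° Ω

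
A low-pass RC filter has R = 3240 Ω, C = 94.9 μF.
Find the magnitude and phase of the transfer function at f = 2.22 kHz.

Step 1 — Angular frequency: ω = 2π·2220 = 1.395e+04 rad/s.
Step 2 — Transfer function: H(jω) = 1/(1 + jωRC).
Step 3 — Denominator: 1 + jωRC = 1 + j·1.395e+04·3240·9.49e-05 = 1 + j4289.
Step 4 — H = 5.436e-08 - j0.0002332.
Step 5 — Magnitude: |H| = 0.0002332 (-72.6 dB); phase: φ = -90.0°.

|H| = 0.0002332 (-72.6 dB), φ = -90.0°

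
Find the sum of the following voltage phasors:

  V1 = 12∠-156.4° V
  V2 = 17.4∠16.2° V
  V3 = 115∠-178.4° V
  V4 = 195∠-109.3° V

Step 1 — Convert each phasor to rectangular form:
  V1 = 12·(cos(-156.4°) + j·sin(-156.4°)) = -11 - j4.804 V
  V2 = 17.4·(cos(16.2°) + j·sin(16.2°)) = 16.71 + j4.854 V
  V3 = 115·(cos(-178.4°) + j·sin(-178.4°)) = -115 - j3.211 V
  V4 = 195·(cos(-109.3°) + j·sin(-109.3°)) = -64.45 - j184 V
Step 2 — Sum components: V_total = -173.7 - j187.2 V.
Step 3 — Convert to polar: |V_total| = 255.4 V, ∠V_total = -132.9°.

V_total = 255.4∠-132.9° V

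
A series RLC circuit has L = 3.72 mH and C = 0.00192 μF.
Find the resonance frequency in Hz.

Step 1 — Resonance condition Im(Z)=0 gives ω₀ = 1/√(LC).
Step 2 — ω₀ = 1/√(0.00372·1.92e-09) = 3.742e+05 rad/s.
Step 3 — f₀ = ω₀/(2π) = 5.955e+04 Hz.

f₀ = 5.955e+04 Hz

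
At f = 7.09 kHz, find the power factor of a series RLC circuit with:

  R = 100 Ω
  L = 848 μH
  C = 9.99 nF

Step 1 — Angular frequency: ω = 2π·f = 2π·7090 = 4.455e+04 rad/s.
Step 2 — Component impedances:
  R: Z = R = 100 Ω
  L: Z = jωL = j·4.455e+04·0.000848 = 0 + j37.78 Ω
  C: Z = 1/(jωC) = -j/(ω·C) = 0 - j2247 Ω
Step 3 — Series combination: Z_total = R + L + C = 100 - j2209 Ω = 2212∠-87.4° Ω.
Step 4 — Power factor: PF = cos(φ) = Re(Z)/|Z| = 100/2211.5 = 0.04522.
Step 5 — Type: Im(Z) = -2209 ⇒ leading (phase φ = -87.4°).

PF = 0.04522 (leading, φ = -87.4°)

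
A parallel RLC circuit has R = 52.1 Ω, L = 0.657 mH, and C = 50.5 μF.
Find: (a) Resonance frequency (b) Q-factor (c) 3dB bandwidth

Step 1 — Resonance: ω₀ = 1/√(LC) = 1/√(0.000657·5.05e-05) = 5490 rad/s.
Step 2 — f₀ = ω₀/(2π) = 873.8 Hz.
Step 3 — Parallel Q: Q = R/(ω₀L) = 52.1/(5490·0.000657) = 14.44.
Step 4 — Bandwidth: Δω = ω₀/Q = 380.1 rad/s; BW = Δω/(2π) = 60.49 Hz.

(a) f₀ = 873.8 Hz  (b) Q = 14.44  (c) BW = 60.49 Hz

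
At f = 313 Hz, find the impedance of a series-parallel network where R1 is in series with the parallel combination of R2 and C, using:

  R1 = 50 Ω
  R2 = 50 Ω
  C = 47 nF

Step 1 — Angular frequency: ω = 2π·f = 2π·313 = 1967 rad/s.
Step 2 — Component impedances:
  R1: Z = R = 50 Ω
  R2: Z = R = 50 Ω
  C: Z = 1/(jωC) = -j/(ω·C) = 0 - j1.082e+04 Ω
Step 3 — Parallel branch: R2 || C = 1/(1/R2 + 1/C) = 50 - j0.2311 Ω.
Step 4 — Series with R1: Z_total = R1 + (R2 || C) = 100 - j0.2311 Ω = 100∠-0.1° Ω.

Z = 100 - j0.2311 Ω = 100∠-0.1° Ω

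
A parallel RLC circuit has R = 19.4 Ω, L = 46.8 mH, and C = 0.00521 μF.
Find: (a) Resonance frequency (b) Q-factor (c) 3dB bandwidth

Step 1 — Resonance: ω₀ = 1/√(LC) = 1/√(0.0468·5.21e-09) = 6.404e+04 rad/s.
Step 2 — f₀ = ω₀/(2π) = 1.019e+04 Hz.
Step 3 — Parallel Q: Q = R/(ω₀L) = 19.4/(6.404e+04·0.0468) = 0.006473.
Step 4 — Bandwidth: Δω = ω₀/Q = 9.894e+06 rad/s; BW = Δω/(2π) = 1.575e+06 Hz.

(a) f₀ = 1.019e+04 Hz  (b) Q = 0.006473  (c) BW = 1.575e+06 Hz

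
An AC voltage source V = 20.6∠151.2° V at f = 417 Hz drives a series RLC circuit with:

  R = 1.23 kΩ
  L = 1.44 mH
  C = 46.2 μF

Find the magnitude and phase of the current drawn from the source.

Step 1 — Angular frequency: ω = 2π·f = 2π·417 = 2620 rad/s.
Step 2 — Component impedances:
  R: Z = R = 1230 Ω
  L: Z = jωL = j·2620·0.00144 = 0 + j3.773 Ω
  C: Z = 1/(jωC) = -j/(ω·C) = 0 - j8.261 Ω
Step 3 — Series combination: Z_total = R + L + C = 1230 - j4.488 Ω = 1230∠-0.2° Ω.
Step 4 — Source phasor: V = 20.6∠151.2° V = -18.05 + j9.924 V.
Step 5 — Ohm's law: I = V / Z_total = (-18.05 + j9.924) / (1230 - j4.488) = -0.01471 + j0.008015 A.
Step 6 — Convert to polar: |I| = 0.01675 A, ∠I = 151.4°.

I = 0.01675∠151.4° A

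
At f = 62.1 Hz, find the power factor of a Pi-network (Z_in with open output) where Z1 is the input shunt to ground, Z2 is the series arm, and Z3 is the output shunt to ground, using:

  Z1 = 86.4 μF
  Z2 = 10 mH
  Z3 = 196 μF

Step 1 — Angular frequency: ω = 2π·f = 2π·62.1 = 390.2 rad/s.
Step 2 — Component impedances:
  Z1: Z = 1/(jωC) = -j/(ω·C) = 0 - j29.66 Ω
  Z2: Z = jωL = j·390.2·0.01 = 0 + j3.902 Ω
  Z3: Z = 1/(jωC) = -j/(ω·C) = 0 - j13.08 Ω
Step 3 — With open output, the series arm Z2 and the output shunt Z3 appear in series to ground: Z2 + Z3 = 0 - j9.174 Ω.
Step 4 — Parallel with input shunt Z1: Z_in = Z1 || (Z2 + Z3) = 0 - j7.007 Ω = 7.007∠-90.0° Ω.
Step 5 — Power factor: PF = cos(φ) = Re(Z)/|Z| = 0/7.007 = 0.
Step 6 — Type: Im(Z) = -7.007 ⇒ leading (phase φ = -90.0°).

PF = 0 (leading, φ = -90.0°)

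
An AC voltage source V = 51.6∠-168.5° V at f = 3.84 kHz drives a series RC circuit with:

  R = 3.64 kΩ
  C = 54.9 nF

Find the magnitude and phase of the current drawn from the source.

Step 1 — Angular frequency: ω = 2π·f = 2π·3840 = 2.413e+04 rad/s.
Step 2 — Component impedances:
  R: Z = R = 3640 Ω
  C: Z = 1/(jωC) = -j/(ω·C) = 0 - j754.9 Ω
Step 3 — Series combination: Z_total = R + C = 3640 - j754.9 Ω = 3717∠-11.7° Ω.
Step 4 — Source phasor: V = 51.6∠-168.5° V = -50.56 - j10.29 V.
Step 5 — Ohm's law: I = V / Z_total = (-50.56 - j10.29) / (3640 - j754.9) = -0.01276 - j0.005472 A.
Step 6 — Convert to polar: |I| = 0.01388 A, ∠I = -156.8°.

I = 0.01388∠-156.8° A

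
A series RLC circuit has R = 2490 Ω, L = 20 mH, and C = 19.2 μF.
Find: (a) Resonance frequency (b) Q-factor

Step 1 — Resonance condition Im(Z)=0 gives ω₀ = 1/√(LC).
Step 2 — ω₀ = 1/√(0.02·1.92e-05) = 1614 rad/s.
Step 3 — f₀ = ω₀/(2π) = 256.8 Hz.
Step 4 — Series Q: Q = ω₀L/R = 1614·0.02/2490 = 0.01296.

(a) f₀ = 256.8 Hz  (b) Q = 0.01296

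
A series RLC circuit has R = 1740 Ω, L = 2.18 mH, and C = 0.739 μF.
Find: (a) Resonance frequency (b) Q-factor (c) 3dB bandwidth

Step 1 — Resonance: ω₀ = 1/√(LC) = 1/√(0.00218·7.39e-07) = 2.491e+04 rad/s.
Step 2 — f₀ = ω₀/(2π) = 3965 Hz.
Step 3 — Series Q: Q = ω₀L/R = 2.491e+04·0.00218/1740 = 0.03121.
Step 4 — Bandwidth: Δω = ω₀/Q = 7.982e+05 rad/s; BW = Δω/(2π) = 1.27e+05 Hz.

(a) f₀ = 3965 Hz  (b) Q = 0.03121  (c) BW = 1.27e+05 Hz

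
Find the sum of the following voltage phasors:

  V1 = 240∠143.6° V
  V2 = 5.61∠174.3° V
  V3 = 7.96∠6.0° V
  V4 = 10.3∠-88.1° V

Step 1 — Convert each phasor to rectangular form:
  V1 = 240·(cos(143.6°) + j·sin(143.6°)) = -193.2 + j142.4 V
  V2 = 5.61·(cos(174.3°) + j·sin(174.3°)) = -5.582 + j0.5572 V
  V3 = 7.96·(cos(6.0°) + j·sin(6.0°)) = 7.916 + j0.832 V
  V4 = 10.3·(cos(-88.1°) + j·sin(-88.1°)) = 0.3415 - j10.29 V
Step 2 — Sum components: V_total = -190.5 + j133.5 V.
Step 3 — Convert to polar: |V_total| = 232.6 V, ∠V_total = 145.0°.

V_total = 232.6∠145.0° V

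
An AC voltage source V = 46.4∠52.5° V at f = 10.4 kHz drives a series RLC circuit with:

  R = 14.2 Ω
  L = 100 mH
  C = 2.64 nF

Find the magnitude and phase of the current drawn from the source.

Step 1 — Angular frequency: ω = 2π·f = 2π·1.04e+04 = 6.535e+04 rad/s.
Step 2 — Component impedances:
  R: Z = R = 14.2 Ω
  L: Z = jωL = j·6.535e+04·0.1 = 0 + j6535 Ω
  C: Z = 1/(jωC) = -j/(ω·C) = 0 - j5797 Ω
Step 3 — Series combination: Z_total = R + L + C = 14.2 + j737.8 Ω = 737.9∠88.9° Ω.
Step 4 — Source phasor: V = 46.4∠52.5° V = 28.25 + j36.81 V.
Step 5 — Ohm's law: I = V / Z_total = (28.25 + j36.81) / (14.2 + j737.8) = 0.05061 - j0.03731 A.
Step 6 — Convert to polar: |I| = 0.06288 A, ∠I = -36.4°.

I = 0.06288∠-36.4° A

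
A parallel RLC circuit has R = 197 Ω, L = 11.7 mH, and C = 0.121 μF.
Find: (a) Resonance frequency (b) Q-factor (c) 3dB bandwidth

Step 1 — Resonance: ω₀ = 1/√(LC) = 1/√(0.0117·1.21e-07) = 2.658e+04 rad/s.
Step 2 — f₀ = ω₀/(2π) = 4230 Hz.
Step 3 — Parallel Q: Q = R/(ω₀L) = 197/(2.658e+04·0.0117) = 0.6335.
Step 4 — Bandwidth: Δω = ω₀/Q = 4.195e+04 rad/s; BW = Δω/(2π) = 6677 Hz.

(a) f₀ = 4230 Hz  (b) Q = 0.6335  (c) BW = 6677 Hz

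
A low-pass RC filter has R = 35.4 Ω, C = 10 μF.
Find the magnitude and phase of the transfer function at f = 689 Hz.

Step 1 — Angular frequency: ω = 2π·689 = 4329 rad/s.
Step 2 — Transfer function: H(jω) = 1/(1 + jωRC).
Step 3 — Denominator: 1 + jωRC = 1 + j·4329·35.4·1e-05 = 1 + j1.533.
Step 4 — H = 0.2986 - j0.4577.
Step 5 — Magnitude: |H| = 0.5465 (-5.2 dB); phase: φ = -56.9°.

|H| = 0.5465 (-5.2 dB), φ = -56.9°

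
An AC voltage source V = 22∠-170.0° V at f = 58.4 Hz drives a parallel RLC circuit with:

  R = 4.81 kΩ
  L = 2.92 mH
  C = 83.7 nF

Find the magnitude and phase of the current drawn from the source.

Step 1 — Angular frequency: ω = 2π·f = 2π·58.4 = 366.9 rad/s.
Step 2 — Component impedances:
  R: Z = R = 4810 Ω
  L: Z = jωL = j·366.9·0.00292 = 0 + j1.071 Ω
  C: Z = 1/(jωC) = -j/(ω·C) = 0 - j3.256e+04 Ω
Step 3 — Parallel combination: 1/Z_total = 1/R + 1/L + 1/C; Z_total = 0.0002387 + j1.071 Ω = 1.071∠90.0° Ω.
Step 4 — Source phasor: V = 22∠-170.0° V = -21.67 - j3.82 V.
Step 5 — Ohm's law: I = V / Z_total = (-21.67 - j3.82) / (0.0002387 + j1.071) = -3.57 + j20.22 A.
Step 6 — Convert to polar: |I| = 20.53 A, ∠I = 100.0°.

I = 20.53∠100.0° A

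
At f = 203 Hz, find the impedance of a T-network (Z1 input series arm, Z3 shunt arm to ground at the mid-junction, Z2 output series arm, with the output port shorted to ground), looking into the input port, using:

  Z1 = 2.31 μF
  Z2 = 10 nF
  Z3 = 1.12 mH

Step 1 — Angular frequency: ω = 2π·f = 2π·203 = 1275 rad/s.
Step 2 — Component impedances:
  Z1: Z = 1/(jωC) = -j/(ω·C) = 0 - j339.4 Ω
  Z2: Z = 1/(jωC) = -j/(ω·C) = 0 - j7.84e+04 Ω
  Z3: Z = jωL = j·1275·0.00112 = 0 + j1.429 Ω
Step 3 — With the output port shorted to ground, the output series arm Z2 runs from the junction to ground; the shunt arm Z3 also runs from the junction to ground. They appear in parallel: Z3 || Z2 = 0 + j1.429 Ω.
Step 4 — Series with input arm Z1: Z_in = Z1 + (Z3 || Z2) = 0 - j338 Ω = 338∠-90.0° Ω.

Z = 0 - j338 Ω = 338∠-90.0° Ω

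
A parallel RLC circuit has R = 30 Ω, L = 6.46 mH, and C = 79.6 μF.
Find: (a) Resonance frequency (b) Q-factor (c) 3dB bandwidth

Step 1 — Resonance: ω₀ = 1/√(LC) = 1/√(0.00646·7.96e-05) = 1395 rad/s.
Step 2 — f₀ = ω₀/(2π) = 221.9 Hz.
Step 3 — Parallel Q: Q = R/(ω₀L) = 30/(1395·0.00646) = 3.33.
Step 4 — Bandwidth: Δω = ω₀/Q = 418.8 rad/s; BW = Δω/(2π) = 66.65 Hz.

(a) f₀ = 221.9 Hz  (b) Q = 3.33  (c) BW = 66.65 Hz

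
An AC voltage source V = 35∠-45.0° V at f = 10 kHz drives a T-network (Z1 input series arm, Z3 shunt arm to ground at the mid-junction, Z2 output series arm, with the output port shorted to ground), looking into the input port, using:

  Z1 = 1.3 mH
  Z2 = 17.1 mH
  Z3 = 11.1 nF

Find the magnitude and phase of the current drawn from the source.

Step 1 — Angular frequency: ω = 2π·f = 2π·1e+04 = 6.283e+04 rad/s.
Step 2 — Component impedances:
  Z1: Z = jωL = j·6.283e+04·0.0013 = 0 + j81.68 Ω
  Z2: Z = jωL = j·6.283e+04·0.0171 = 0 + j1074 Ω
  Z3: Z = 1/(jωC) = -j/(ω·C) = 0 - j1434 Ω
Step 3 — With the output port shorted to ground, the output series arm Z2 runs from the junction to ground; the shunt arm Z3 also runs from the junction to ground. They appear in parallel: Z3 || Z2 = 0 + j4286 Ω.
Step 4 — Series with input arm Z1: Z_in = Z1 + (Z3 || Z2) = 0 + j4368 Ω = 4368∠90.0° Ω.
Step 5 — Source phasor: V = 35∠-45.0° V = 24.75 - j24.75 V.
Step 6 — Ohm's law: I = V / Z_total = (24.75 - j24.75) / (0 + j4368) = -0.005666 - j0.005666 A.
Step 7 — Convert to polar: |I| = 0.008013 A, ∠I = -135.0°.

I = 0.008013∠-135.0° A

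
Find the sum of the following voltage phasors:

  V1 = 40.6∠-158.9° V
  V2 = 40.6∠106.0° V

Step 1 — Convert each phasor to rectangular form:
  V1 = 40.6·(cos(-158.9°) + j·sin(-158.9°)) = -37.88 - j14.62 V
  V2 = 40.6·(cos(106.0°) + j·sin(106.0°)) = -11.19 + j39.03 V
Step 2 — Sum components: V_total = -49.07 + j24.41 V.
Step 3 — Convert to polar: |V_total| = 54.81 V, ∠V_total = 153.5°.

V_total = 54.81∠153.5° V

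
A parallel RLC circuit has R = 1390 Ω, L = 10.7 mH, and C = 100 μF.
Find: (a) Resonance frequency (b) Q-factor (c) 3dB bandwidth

Step 1 — Resonance: ω₀ = 1/√(LC) = 1/√(0.0107·0.0001) = 966.7 rad/s.
Step 2 — f₀ = ω₀/(2π) = 153.9 Hz.
Step 3 — Parallel Q: Q = R/(ω₀L) = 1390/(966.7·0.0107) = 134.4.
Step 4 — Bandwidth: Δω = ω₀/Q = 7.194 rad/s; BW = Δω/(2π) = 1.145 Hz.

(a) f₀ = 153.9 Hz  (b) Q = 134.4  (c) BW = 1.145 Hz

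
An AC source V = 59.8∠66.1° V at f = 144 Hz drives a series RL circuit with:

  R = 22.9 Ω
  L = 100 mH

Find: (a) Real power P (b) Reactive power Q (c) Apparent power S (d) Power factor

Step 1 — Angular frequency: ω = 2π·f = 2π·144 = 904.8 rad/s.
Step 2 — Component impedances:
  R: Z = R = 22.9 Ω
  L: Z = jωL = j·904.8·0.1 = 0 + j90.48 Ω
Step 3 — Series combination: Z_total = R + L = 22.9 + j90.48 Ω = 93.33∠75.8° Ω.
Step 4 — Source phasor: V = 59.8∠66.1° V = 24.23 + j54.67 V.
Step 5 — Current: I = V / Z = 0.6316 - j0.1079 A = 0.6407∠-9.7° A.
Step 6 — Complex power: S = V·I* = 9.401 + j37.14 VA.
Step 7 — Real power: P = Re(S) = 9.401 W.
Step 8 — Reactive power: Q = Im(S) = 37.14 VAR.
Step 9 — Apparent power: |S| = 38.32 VA.
Step 10 — Power factor: PF = P/|S| = 0.2454 (lagging).

(a) P = 9.401 W  (b) Q = 37.14 VAR  (c) S = 38.32 VA  (d) PF = 0.2454 (lagging)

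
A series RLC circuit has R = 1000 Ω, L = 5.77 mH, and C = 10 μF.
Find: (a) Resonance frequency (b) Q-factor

Step 1 — Resonance condition Im(Z)=0 gives ω₀ = 1/√(LC).
Step 2 — ω₀ = 1/√(0.00577·1e-05) = 4163 rad/s.
Step 3 — f₀ = ω₀/(2π) = 662.6 Hz.
Step 4 — Series Q: Q = ω₀L/R = 4163·0.00577/1000 = 0.02402.

(a) f₀ = 662.6 Hz  (b) Q = 0.02402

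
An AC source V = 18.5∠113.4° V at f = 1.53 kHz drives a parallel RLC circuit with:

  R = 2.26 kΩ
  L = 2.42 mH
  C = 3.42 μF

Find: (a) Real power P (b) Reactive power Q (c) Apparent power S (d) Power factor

Step 1 — Angular frequency: ω = 2π·f = 2π·1530 = 9613 rad/s.
Step 2 — Component impedances:
  R: Z = R = 2260 Ω
  L: Z = jωL = j·9613·0.00242 = 0 + j23.26 Ω
  C: Z = 1/(jωC) = -j/(ω·C) = 0 - j30.42 Ω
Step 3 — Parallel combination: 1/Z_total = 1/R + 1/L + 1/C; Z_total = 4.323 + j98.75 Ω = 98.84∠87.5° Ω.
Step 4 — Source phasor: V = 18.5∠113.4° V = -7.347 + j16.98 V.
Step 5 — Current: I = V / Z = 0.1684 + j0.08177 A = 0.1872∠25.9° A.
Step 6 — Complex power: S = V·I* = 0.1514 + j3.459 VA.
Step 7 — Real power: P = Re(S) = 0.1514 W.
Step 8 — Reactive power: Q = Im(S) = 3.459 VAR.
Step 9 — Apparent power: |S| = 3.463 VA.
Step 10 — Power factor: PF = P/|S| = 0.04374 (lagging).

(a) P = 0.1514 W  (b) Q = 3.459 VAR  (c) S = 3.463 VA  (d) PF = 0.04374 (lagging)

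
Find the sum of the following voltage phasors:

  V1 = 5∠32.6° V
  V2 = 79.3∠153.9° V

Step 1 — Convert each phasor to rectangular form:
  V1 = 5·(cos(32.6°) + j·sin(32.6°)) = 4.212 + j2.694 V
  V2 = 79.3·(cos(153.9°) + j·sin(153.9°)) = -71.21 + j34.89 V
Step 2 — Sum components: V_total = -67 + j37.58 V.
Step 3 — Convert to polar: |V_total| = 76.82 V, ∠V_total = 150.7°.

V_total = 76.82∠150.7° V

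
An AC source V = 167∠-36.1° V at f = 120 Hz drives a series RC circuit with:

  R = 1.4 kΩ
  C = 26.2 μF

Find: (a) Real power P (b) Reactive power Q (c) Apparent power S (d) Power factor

Step 1 — Angular frequency: ω = 2π·f = 2π·120 = 754 rad/s.
Step 2 — Component impedances:
  R: Z = R = 1400 Ω
  C: Z = 1/(jωC) = -j/(ω·C) = 0 - j50.62 Ω
Step 3 — Series combination: Z_total = R + C = 1400 - j50.62 Ω = 1401∠-2.1° Ω.
Step 4 — Source phasor: V = 167∠-36.1° V = 134.9 - j98.4 V.
Step 5 — Current: I = V / Z = 0.09879 - j0.06671 A = 0.1192∠-34.0° A.
Step 6 — Complex power: S = V·I* = 19.89 - j0.7194 VA.
Step 7 — Real power: P = Re(S) = 19.89 W.
Step 8 — Reactive power: Q = Im(S) = -0.7194 VAR.
Step 9 — Apparent power: |S| = 19.91 VA.
Step 10 — Power factor: PF = P/|S| = 0.9993 (leading).

(a) P = 19.89 W  (b) Q = -0.7194 VAR  (c) S = 19.91 VA  (d) PF = 0.9993 (leading)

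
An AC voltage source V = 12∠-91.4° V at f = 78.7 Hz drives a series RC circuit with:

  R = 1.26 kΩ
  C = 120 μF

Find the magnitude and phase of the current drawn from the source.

Step 1 — Angular frequency: ω = 2π·f = 2π·78.7 = 494.5 rad/s.
Step 2 — Component impedances:
  R: Z = R = 1260 Ω
  C: Z = 1/(jωC) = -j/(ω·C) = 0 - j16.85 Ω
Step 3 — Series combination: Z_total = R + C = 1260 - j16.85 Ω = 1260∠-0.8° Ω.
Step 4 — Source phasor: V = 12∠-91.4° V = -0.2932 - j12 V.
Step 5 — Ohm's law: I = V / Z_total = (-0.2932 - j12) / (1260 - j16.85) = -0.0001053 - j0.009522 A.
Step 6 — Convert to polar: |I| = 0.009523 A, ∠I = -90.6°.

I = 0.009523∠-90.6° A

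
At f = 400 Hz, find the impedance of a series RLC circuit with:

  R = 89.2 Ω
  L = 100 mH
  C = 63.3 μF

Step 1 — Angular frequency: ω = 2π·f = 2π·400 = 2513 rad/s.
Step 2 — Component impedances:
  R: Z = R = 89.2 Ω
  L: Z = jωL = j·2513·0.1 = 0 + j251.3 Ω
  C: Z = 1/(jωC) = -j/(ω·C) = 0 - j6.286 Ω
Step 3 — Series combination: Z_total = R + L + C = 89.2 + j245 Ω = 260.8∠70.0° Ω.

Z = 89.2 + j245 Ω = 260.8∠70.0° Ω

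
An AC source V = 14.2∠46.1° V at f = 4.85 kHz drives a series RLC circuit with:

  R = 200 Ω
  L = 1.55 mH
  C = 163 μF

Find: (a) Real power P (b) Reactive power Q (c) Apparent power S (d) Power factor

Step 1 — Angular frequency: ω = 2π·f = 2π·4850 = 3.047e+04 rad/s.
Step 2 — Component impedances:
  R: Z = R = 200 Ω
  L: Z = jωL = j·3.047e+04·0.00155 = 0 + j47.23 Ω
  C: Z = 1/(jωC) = -j/(ω·C) = 0 - j0.2013 Ω
Step 3 — Series combination: Z_total = R + L + C = 200 + j47.03 Ω = 205.5∠13.2° Ω.
Step 4 — Source phasor: V = 14.2∠46.1° V = 9.846 + j10.23 V.
Step 5 — Current: I = V / Z = 0.05805 + j0.03751 A = 0.06911∠32.9° A.
Step 6 — Complex power: S = V·I* = 0.9554 + j0.2247 VA.
Step 7 — Real power: P = Re(S) = 0.9554 W.
Step 8 — Reactive power: Q = Im(S) = 0.2247 VAR.
Step 9 — Apparent power: |S| = 0.9814 VA.
Step 10 — Power factor: PF = P/|S| = 0.9734 (lagging).

(a) P = 0.9554 W  (b) Q = 0.2247 VAR  (c) S = 0.9814 VA  (d) PF = 0.9734 (lagging)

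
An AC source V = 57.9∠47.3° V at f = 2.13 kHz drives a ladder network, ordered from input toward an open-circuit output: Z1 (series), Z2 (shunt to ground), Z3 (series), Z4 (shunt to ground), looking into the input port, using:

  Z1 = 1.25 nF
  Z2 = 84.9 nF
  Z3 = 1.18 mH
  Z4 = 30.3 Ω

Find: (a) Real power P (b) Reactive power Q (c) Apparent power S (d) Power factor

Step 1 — Angular frequency: ω = 2π·f = 2π·2130 = 1.338e+04 rad/s.
Step 2 — Component impedances:
  Z1: Z = 1/(jωC) = -j/(ω·C) = 0 - j5.978e+04 Ω
  Z2: Z = 1/(jωC) = -j/(ω·C) = 0 - j880.1 Ω
  Z3: Z = jωL = j·1.338e+04·0.00118 = 0 + j15.79 Ω
  Z4: Z = R = 30.3 Ω
Step 3 — Ladder network (open output): work backward from the far end, alternating series and parallel combinations. Z_in = 31.38 - j5.976e+04 Ω = 5.976e+04∠-90.0° Ω.
Step 4 — Source phasor: V = 57.9∠47.3° V = 39.27 + j42.55 V.
Step 5 — Current: I = V / Z = -0.0007117 + j0.0006574 A = 0.0009689∠137.3° A.
Step 6 — Complex power: S = V·I* = 2.945e-05 - j0.0561 VA.
Step 7 — Real power: P = Re(S) = 2.945e-05 W.
Step 8 — Reactive power: Q = Im(S) = -0.0561 VAR.
Step 9 — Apparent power: |S| = 0.0561 VA.
Step 10 — Power factor: PF = P/|S| = 0.0005251 (leading).

(a) P = 2.945e-05 W  (b) Q = -0.0561 VAR  (c) S = 0.0561 VA  (d) PF = 0.0005251 (leading)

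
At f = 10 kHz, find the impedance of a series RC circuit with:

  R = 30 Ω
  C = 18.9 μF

Step 1 — Angular frequency: ω = 2π·f = 2π·1e+04 = 6.283e+04 rad/s.
Step 2 — Component impedances:
  R: Z = R = 30 Ω
  C: Z = 1/(jωC) = -j/(ω·C) = 0 - j0.8421 Ω
Step 3 — Series combination: Z_total = R + C = 30 - j0.8421 Ω = 30.01∠-1.6° Ω.

Z = 30 - j0.8421 Ω = 30.01∠-1.6° Ω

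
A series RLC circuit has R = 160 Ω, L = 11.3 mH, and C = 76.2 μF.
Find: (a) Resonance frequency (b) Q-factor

Step 1 — Resonance condition Im(Z)=0 gives ω₀ = 1/√(LC).
Step 2 — ω₀ = 1/√(0.0113·7.62e-05) = 1078 rad/s.
Step 3 — f₀ = ω₀/(2π) = 171.5 Hz.
Step 4 — Series Q: Q = ω₀L/R = 1078·0.0113/160 = 0.07611.

(a) f₀ = 171.5 Hz  (b) Q = 0.07611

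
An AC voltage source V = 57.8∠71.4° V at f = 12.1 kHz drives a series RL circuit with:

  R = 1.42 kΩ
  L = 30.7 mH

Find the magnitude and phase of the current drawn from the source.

Step 1 — Angular frequency: ω = 2π·f = 2π·1.21e+04 = 7.603e+04 rad/s.
Step 2 — Component impedances:
  R: Z = R = 1420 Ω
  L: Z = jωL = j·7.603e+04·0.0307 = 0 + j2334 Ω
Step 3 — Series combination: Z_total = R + L = 1420 + j2334 Ω = 2732∠58.7° Ω.
Step 4 — Source phasor: V = 57.8∠71.4° V = 18.44 + j54.78 V.
Step 5 — Ohm's law: I = V / Z_total = (18.44 + j54.78) / (1420 + j2334) = 0.02064 + j0.004657 A.
Step 6 — Convert to polar: |I| = 0.02116 A, ∠I = 12.7°.

I = 0.02116∠12.7° A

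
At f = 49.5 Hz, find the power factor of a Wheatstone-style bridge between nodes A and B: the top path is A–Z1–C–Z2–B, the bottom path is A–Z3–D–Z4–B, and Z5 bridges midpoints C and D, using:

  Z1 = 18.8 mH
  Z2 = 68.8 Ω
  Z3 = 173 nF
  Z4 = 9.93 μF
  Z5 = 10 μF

Step 1 — Angular frequency: ω = 2π·f = 2π·49.5 = 311 rad/s.
Step 2 — Component impedances:
  Z1: Z = jωL = j·311·0.0188 = 0 + j5.847 Ω
  Z2: Z = R = 68.8 Ω
  Z3: Z = 1/(jωC) = -j/(ω·C) = 0 - j1.859e+04 Ω
  Z4: Z = 1/(jωC) = -j/(ω·C) = 0 - j323.8 Ω
  Z5: Z = 1/(jωC) = -j/(ω·C) = 0 - j321.5 Ω
Step 3 — Bridge requires nodal analysis (the Z5 bridge couples midpoints C and D, so the two paths cannot be reduced to a simple series/parallel combination). Setting node B to ground and injecting 1 A at node A, the 3-node admittance system at A, C, D solves to V_A = Z_AB = 68.03 - j1.467 Ω = 68.05∠-1.2° Ω.
Step 4 — Power factor: PF = cos(φ) = Re(Z)/|Z| = 68.035/68.051 = 0.9998.
Step 5 — Type: Im(Z) = -1.467 ⇒ leading (phase φ = -1.2°).

PF = 0.9998 (leading, φ = -1.2°)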